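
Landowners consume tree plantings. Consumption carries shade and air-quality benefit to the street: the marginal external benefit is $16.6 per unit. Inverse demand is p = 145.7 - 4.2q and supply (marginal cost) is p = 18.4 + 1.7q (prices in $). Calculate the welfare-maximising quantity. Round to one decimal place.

Social marginal benefit = demand + MEB = 162.3 - 4.2q.
Set SMB = MC: 162.3 - 4.2q = 18.4 + 1.7q → q* = 24.3898.

q* = 24.4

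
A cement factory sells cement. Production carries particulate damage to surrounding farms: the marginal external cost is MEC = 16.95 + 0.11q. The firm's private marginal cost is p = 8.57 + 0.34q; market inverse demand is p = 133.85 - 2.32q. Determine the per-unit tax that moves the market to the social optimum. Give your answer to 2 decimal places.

tax = 21.25 per unit

Social marginal cost = private MC + MEC = 25.52 + 0.45q.
Set SMC = demand: 25.52 + 0.45q = 133.85 - 2.32q → q* = 39.1083.
The Pigouvian tax equals MEC at q*: 16.95 + 0.11×39.1083 = 21.2519.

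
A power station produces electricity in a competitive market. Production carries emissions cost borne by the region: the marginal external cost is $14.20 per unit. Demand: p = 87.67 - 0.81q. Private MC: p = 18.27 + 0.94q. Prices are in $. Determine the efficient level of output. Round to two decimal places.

q* = 31.54

Social marginal cost = private MC + MEC = 32.47 + 0.94q.
Set SMC = demand: 32.47 + 0.94q = 87.67 - 0.81q → q* = 31.5429.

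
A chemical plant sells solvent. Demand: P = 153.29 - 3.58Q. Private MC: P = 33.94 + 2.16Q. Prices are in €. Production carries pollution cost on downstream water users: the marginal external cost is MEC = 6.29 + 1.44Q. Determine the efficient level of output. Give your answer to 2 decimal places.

Social marginal cost = private MC + MEC = 40.23 + 3.60Q.
Set SMC = demand: 40.23 + 3.60Q = 153.29 - 3.58Q → Q* = 15.7465.

Q* = 15.75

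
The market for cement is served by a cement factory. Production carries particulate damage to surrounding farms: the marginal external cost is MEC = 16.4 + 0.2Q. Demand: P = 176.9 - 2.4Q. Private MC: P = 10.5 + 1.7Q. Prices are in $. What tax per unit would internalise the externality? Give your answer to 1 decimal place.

Social marginal cost = private MC + MEC = 26.9 + 1.9Q.
Set SMC = demand: 26.9 + 1.9Q = 176.9 - 2.4Q → Q* = 34.8837.
The Pigouvian tax equals MEC at Q*: 16.4 + 0.2×34.8837 = 23.3767.

tax = $23.4 per unit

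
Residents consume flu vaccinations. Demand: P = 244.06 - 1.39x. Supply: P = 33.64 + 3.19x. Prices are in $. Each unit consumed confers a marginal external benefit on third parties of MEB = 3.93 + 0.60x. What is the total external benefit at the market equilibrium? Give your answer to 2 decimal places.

$813.79

Market equilibrium (private): 33.64 + 3.19x = 244.06 - 1.39x → x_m = 45.9432.
Total external benefit = ∫₀^{x_m} (3.93 + 0.60x) dx = 3.93×45.9432 + ½×0.60×45.9432² = 813.7901.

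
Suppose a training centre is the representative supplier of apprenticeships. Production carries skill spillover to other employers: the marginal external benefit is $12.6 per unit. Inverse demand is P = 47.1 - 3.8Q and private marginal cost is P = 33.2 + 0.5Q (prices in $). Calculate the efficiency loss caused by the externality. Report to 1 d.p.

Market equilibrium (private): 33.2 + 0.5Q = 47.1 - 3.8Q → Q_m = 3.2326.
Social marginal cost = private MC − MEB = 20.6 + 0.5Q.
Set SMC = demand: 20.6 + 0.5Q = 47.1 - 3.8Q → Q* = 6.1628.
Between Q* and Q_m the wedge demand − SMC runs linearly from 0 to MEB(Q_m), so the loss is a triangle.
DWL = ½ × 2.9302 × 12.6000 = 18.4603.

DWL = $18.5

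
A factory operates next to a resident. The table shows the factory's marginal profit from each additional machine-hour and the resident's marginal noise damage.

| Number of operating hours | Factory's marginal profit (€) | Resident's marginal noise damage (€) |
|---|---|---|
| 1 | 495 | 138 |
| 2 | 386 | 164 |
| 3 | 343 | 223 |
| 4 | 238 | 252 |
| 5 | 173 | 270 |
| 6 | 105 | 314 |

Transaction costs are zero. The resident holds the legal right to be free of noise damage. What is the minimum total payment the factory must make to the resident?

Efficient level: marginal profit ≥ marginal noise damage through level 3, so k* = 3.
With the resident holding the right, the factory must at least compensate total damage at k*: 138 + 164 + 223 = 525.

€525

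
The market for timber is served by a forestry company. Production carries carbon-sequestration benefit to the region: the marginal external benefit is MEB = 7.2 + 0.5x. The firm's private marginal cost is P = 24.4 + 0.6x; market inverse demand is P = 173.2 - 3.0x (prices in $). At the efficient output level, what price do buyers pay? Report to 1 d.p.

Social marginal cost = private MC − MEB = 17.2 + 0.1x.
Set SMC = demand: 17.2 + 0.1x = 173.2 - 3.0x → x* = 50.3226.
Consumer price on the demand curve at x*: 173.2 − 3.0×50.3226 = 22.2322.

P = $22.2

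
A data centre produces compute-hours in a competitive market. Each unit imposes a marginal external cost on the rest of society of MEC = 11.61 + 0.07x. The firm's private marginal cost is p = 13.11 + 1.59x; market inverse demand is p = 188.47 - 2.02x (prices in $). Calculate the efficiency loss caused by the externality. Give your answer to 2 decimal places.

DWL = $30.61

Market equilibrium (private): 13.11 + 1.59x = 188.47 - 2.02x → x_m = 48.5762.
Social marginal cost = private MC + MEC = 24.72 + 1.66x.
Set SMC = demand: 24.72 + 1.66x = 188.47 - 2.02x → x* = 44.4973.
The welfare-loss triangle has base |x_m − x*| and height MEC(x_m) (the vertical gap between SMC and demand is zero at x* and MEC at x_m).
DWL = ½ × 4.0789 × 15.0103 = 30.6128.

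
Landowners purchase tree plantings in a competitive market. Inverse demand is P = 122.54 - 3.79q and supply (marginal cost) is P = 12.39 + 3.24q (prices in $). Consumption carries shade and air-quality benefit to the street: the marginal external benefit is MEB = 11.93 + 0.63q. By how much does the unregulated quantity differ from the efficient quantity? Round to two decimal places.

Market equilibrium (private): 12.39 + 3.24q = 122.54 - 3.79q → q_m = 15.6686.
Social marginal benefit = demand + MEB = 134.47 - 3.16q.
Set SMB = MC: 134.47 - 3.16q = 12.39 + 3.24q → q* = 19.0750.
Gap = |15.6686 − 19.0750| = 3.4064.

3.41 units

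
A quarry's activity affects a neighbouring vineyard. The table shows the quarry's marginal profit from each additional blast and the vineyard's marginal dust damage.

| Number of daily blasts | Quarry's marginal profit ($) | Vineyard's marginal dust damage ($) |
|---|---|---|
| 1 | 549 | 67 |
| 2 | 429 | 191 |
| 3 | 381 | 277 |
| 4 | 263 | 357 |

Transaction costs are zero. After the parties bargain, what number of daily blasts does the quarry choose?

3

Bargaining reaches the level where marginal profit last exceeds marginal dust damage.
That holds through level 3 (381 ≥ 277) but not at 4 (263 < 357).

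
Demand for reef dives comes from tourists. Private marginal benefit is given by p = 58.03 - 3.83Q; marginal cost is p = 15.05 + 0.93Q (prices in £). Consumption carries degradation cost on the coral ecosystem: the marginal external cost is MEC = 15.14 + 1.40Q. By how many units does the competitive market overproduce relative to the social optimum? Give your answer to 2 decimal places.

4.51 units

Market equilibrium (private): 15.05 + 0.93Q = 58.03 - 3.83Q → Q_m = 9.0294.
Social marginal benefit = demand − MEC = 42.89 - 5.23Q.
Set SMB = MC: 42.89 - 5.23Q = 15.05 + 0.93Q → Q* = 4.5195.
Gap = |9.0294 − 4.5195| = 4.5099.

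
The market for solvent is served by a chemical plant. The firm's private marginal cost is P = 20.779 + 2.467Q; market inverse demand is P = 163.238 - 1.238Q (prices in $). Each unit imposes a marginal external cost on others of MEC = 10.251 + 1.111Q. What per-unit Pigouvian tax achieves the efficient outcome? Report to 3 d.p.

tax = $40.750 per unit

Social marginal cost = private MC + MEC = 31.030 + 3.578Q.
Set SMC = demand: 31.030 + 3.578Q = 163.238 - 1.238Q → Q* = 27.4518.
The Pigouvian tax equals MEC at Q*: 10.251 + 1.111×27.4518 = 40.7499.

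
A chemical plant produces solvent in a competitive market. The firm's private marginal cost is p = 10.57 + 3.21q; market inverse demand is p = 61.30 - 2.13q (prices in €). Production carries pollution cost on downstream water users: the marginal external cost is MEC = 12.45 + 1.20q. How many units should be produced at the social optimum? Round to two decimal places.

q* = 5.85

Social marginal cost = private MC + MEC = 23.02 + 4.41q.
Set SMC = demand: 23.02 + 4.41q = 61.30 - 2.13q → q* = 5.8532.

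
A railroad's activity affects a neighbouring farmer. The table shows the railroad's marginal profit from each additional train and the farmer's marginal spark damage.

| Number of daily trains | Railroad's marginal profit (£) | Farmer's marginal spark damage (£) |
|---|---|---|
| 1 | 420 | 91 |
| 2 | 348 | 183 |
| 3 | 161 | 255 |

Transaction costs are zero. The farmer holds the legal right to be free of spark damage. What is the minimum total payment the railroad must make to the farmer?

£274

Efficient level: marginal profit ≥ marginal spark damage through level 2, so k* = 2.
With the farmer holding the right, the railroad must at least compensate total damage at k*: 91 + 183 = 274.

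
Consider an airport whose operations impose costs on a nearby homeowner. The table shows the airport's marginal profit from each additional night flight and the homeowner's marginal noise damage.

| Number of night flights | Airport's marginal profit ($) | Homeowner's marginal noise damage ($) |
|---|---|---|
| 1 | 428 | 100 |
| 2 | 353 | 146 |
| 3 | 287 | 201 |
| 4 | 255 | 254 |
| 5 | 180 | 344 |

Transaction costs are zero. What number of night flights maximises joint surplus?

Bargaining reaches the level where marginal profit last exceeds marginal noise damage.
That holds through level 4 (255 ≥ 254) but not at 5 (180 < 344).

4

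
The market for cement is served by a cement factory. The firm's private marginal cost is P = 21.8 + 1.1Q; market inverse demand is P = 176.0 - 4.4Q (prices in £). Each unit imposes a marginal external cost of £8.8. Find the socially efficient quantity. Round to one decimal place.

Social marginal cost = private MC + MEC = 30.6 + 1.1Q.
Set SMC = demand: 30.6 + 1.1Q = 176.0 - 4.4Q → Q* = 26.4364.

Q* = 26.4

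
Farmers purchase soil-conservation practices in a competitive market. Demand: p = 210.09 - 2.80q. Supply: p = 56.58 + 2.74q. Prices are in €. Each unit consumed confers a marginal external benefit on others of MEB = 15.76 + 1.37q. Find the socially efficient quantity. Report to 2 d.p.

Social marginal benefit = demand + MEB = 225.85 - 1.43q.
Set SMB = MC: 225.85 - 1.43q = 56.58 + 2.74q → q* = 40.5923.

q* = 40.59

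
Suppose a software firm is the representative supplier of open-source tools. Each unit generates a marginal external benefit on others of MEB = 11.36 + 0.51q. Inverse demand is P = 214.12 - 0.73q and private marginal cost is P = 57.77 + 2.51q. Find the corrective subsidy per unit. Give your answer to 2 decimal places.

subsidy = 42.69 per unit

Social marginal cost = private MC − MEB = 46.41 + 2.00q.
Set SMC = demand: 46.41 + 2.00q = 214.12 - 0.73q → q* = 61.4322.
The Pigouvian subsidy equals MEB at q*: 11.36 + 0.51×61.4322 = 42.6904.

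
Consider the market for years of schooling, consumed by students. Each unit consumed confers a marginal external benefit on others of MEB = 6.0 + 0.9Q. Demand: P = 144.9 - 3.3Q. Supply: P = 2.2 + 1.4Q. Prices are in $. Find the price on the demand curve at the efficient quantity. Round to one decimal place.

P = $15.8

Social marginal benefit = demand + MEB = 150.9 - 2.4Q.
Set SMB = MC: 150.9 - 2.4Q = 2.2 + 1.4Q → Q* = 39.1316.
Consumer price on the demand curve at Q*: 144.9 − 3.3×39.1316 = 15.7657.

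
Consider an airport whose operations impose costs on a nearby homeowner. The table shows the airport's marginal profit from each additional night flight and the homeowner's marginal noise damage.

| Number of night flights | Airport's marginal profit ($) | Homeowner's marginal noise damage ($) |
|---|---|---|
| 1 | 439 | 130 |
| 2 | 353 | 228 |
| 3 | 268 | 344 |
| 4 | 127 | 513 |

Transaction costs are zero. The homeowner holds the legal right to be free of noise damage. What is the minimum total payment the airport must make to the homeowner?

$358

Efficient level: marginal profit ≥ marginal noise damage through level 2, so k* = 2.
With the homeowner holding the right, the airport must at least compensate total damage at k*: 130 + 228 = 358.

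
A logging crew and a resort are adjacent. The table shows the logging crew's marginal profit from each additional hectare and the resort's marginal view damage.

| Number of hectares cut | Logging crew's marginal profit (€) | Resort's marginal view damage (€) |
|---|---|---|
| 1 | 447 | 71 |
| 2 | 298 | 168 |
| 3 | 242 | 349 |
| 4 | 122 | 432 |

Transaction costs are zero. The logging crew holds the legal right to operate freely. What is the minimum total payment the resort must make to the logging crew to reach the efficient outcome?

€364

Left alone the logging crew would choose level 4 (marginal profit stays positive).
Efficient level: k* = 2 (marginal profit ≥ marginal view damage through 2).
The resort must at least cover the logging crew's forgone profit from cutting 4→2: 242 + 122 = 364.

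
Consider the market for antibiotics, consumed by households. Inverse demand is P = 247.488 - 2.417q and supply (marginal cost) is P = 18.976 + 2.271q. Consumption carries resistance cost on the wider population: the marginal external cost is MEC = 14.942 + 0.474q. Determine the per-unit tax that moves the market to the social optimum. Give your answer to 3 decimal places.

tax = 34.553 per unit

Social marginal benefit = demand − MEC = 232.546 - 2.891q.
Set SMB = MC: 232.546 - 2.891q = 18.976 + 2.271q → q* = 41.3735.
The Pigouvian tax equals MEC at q*: 14.942 + 0.474×41.3735 = 34.5530.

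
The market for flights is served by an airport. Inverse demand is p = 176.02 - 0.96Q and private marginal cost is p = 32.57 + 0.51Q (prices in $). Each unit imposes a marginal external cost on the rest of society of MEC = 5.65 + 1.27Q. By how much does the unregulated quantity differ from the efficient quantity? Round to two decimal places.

Market equilibrium (private): 32.57 + 0.51Q = 176.02 - 0.96Q → Q_m = 97.5850.
Social marginal cost = private MC + MEC = 38.22 + 1.78Q.
Set SMC = demand: 38.22 + 1.78Q = 176.02 - 0.96Q → Q* = 50.2920.
Gap = |97.5850 − 50.2920| = 47.2930.

47.29 units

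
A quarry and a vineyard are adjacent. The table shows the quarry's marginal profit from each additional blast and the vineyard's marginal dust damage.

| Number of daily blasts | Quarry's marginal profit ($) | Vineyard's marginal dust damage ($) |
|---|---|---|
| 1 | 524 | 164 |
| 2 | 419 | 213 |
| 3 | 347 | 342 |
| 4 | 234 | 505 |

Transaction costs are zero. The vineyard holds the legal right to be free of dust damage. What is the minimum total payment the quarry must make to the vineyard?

Efficient level: marginal profit ≥ marginal dust damage through level 3, so k* = 3.
With the vineyard holding the right, the quarry must at least compensate total damage at k*: 164 + 213 + 342 = 719.

$719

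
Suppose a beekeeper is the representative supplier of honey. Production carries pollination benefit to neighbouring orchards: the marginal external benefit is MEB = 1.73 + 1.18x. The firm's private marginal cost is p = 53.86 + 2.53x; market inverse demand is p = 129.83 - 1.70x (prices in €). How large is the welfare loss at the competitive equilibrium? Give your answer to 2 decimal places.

Market equilibrium (private): 53.86 + 2.53x = 129.83 - 1.70x → x_m = 17.9598.
Social marginal cost = private MC − MEB = 52.13 + 1.35x.
Set SMC = demand: 52.13 + 1.35x = 129.83 - 1.70x → x* = 25.4754.
Height of the DWL triangle at x_m is demand(x_m) − SMC(x_m) = MEB(x_m) = 22.9226.
DWL = ½ × 7.5156 × 22.9226 = 86.1385.

DWL = €86.14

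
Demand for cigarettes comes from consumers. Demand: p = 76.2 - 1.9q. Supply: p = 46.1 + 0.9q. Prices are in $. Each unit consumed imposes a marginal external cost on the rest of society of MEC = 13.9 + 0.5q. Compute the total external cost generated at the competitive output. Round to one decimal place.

Market equilibrium (private): 46.1 + 0.9q = 76.2 - 1.9q → q_m = 10.7500.
Total external cost = ∫₀^{q_m} (13.9 + 0.5q) dq = 13.9×10.7500 + ½×0.5×10.7500² = 178.3156.

$178.3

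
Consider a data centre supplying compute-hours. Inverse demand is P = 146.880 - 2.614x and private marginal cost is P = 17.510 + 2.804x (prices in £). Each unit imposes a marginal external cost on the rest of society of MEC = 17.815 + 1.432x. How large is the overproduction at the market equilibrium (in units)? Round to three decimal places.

7.592 units

Market equilibrium (private): 17.510 + 2.804x = 146.880 - 2.614x → x_m = 23.8778.
Social marginal cost = private MC + MEC = 35.325 + 4.236x.
Set SMC = demand: 35.325 + 4.236x = 146.880 - 2.614x → x* = 16.2854.
Gap = |23.8778 − 16.2854| = 7.5924.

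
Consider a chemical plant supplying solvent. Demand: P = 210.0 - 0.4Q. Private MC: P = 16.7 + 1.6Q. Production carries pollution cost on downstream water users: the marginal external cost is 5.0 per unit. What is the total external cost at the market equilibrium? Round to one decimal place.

483.3

Market equilibrium (private): 16.7 + 1.6Q = 210.0 - 0.4Q → Q_m = 96.6500.
Total external cost = MEC × Q_m = 5.0 × 96.6500 = 483.2500.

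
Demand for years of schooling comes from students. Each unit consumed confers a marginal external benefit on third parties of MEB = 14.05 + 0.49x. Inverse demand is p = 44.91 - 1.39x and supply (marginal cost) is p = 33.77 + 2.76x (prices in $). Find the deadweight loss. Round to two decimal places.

Market equilibrium (private): 33.77 + 2.76x = 44.91 - 1.39x → x_m = 2.6843.
Social marginal benefit = demand + MEB = 58.96 - 0.90x.
Set SMB = MC: 58.96 - 0.90x = 33.77 + 2.76x → x* = 6.8825.
The welfare-loss triangle has base |x_m − x*| and height MEB(x_m) (the vertical gap between SMB and MC is zero at x* and MEB at x_m).
DWL = ½ × 4.1982 × 15.3653 = 32.2533.

DWL = $32.25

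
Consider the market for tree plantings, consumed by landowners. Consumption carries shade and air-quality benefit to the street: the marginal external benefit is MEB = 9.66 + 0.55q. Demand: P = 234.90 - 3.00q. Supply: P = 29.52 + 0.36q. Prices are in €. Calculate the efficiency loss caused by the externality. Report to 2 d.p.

Market equilibrium (private): 29.52 + 0.36q = 234.90 - 3.00q → q_m = 61.1250.
Social marginal benefit = demand + MEB = 244.56 - 2.45q.
Set SMB = MC: 244.56 - 2.45q = 29.52 + 0.36q → q* = 76.5267.
Between q* and q_m the wedge SMB − MC runs linearly from 0 to MEB(q_m), so the loss is a triangle.
DWL = ½ × 15.4017 × 43.2788 = 333.2835.

DWL = €333.28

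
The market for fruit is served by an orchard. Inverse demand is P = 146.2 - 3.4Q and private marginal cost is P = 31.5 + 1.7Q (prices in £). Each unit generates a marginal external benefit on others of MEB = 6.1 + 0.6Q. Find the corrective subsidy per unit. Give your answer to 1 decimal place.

subsidy = £22.2 per unit

Social marginal cost = private MC − MEB = 25.4 + 1.1Q.
Set SMC = demand: 25.4 + 1.1Q = 146.2 - 3.4Q → Q* = 26.8444.
The Pigouvian subsidy equals MEB at Q*: 6.1 + 0.6×26.8444 = 22.2066.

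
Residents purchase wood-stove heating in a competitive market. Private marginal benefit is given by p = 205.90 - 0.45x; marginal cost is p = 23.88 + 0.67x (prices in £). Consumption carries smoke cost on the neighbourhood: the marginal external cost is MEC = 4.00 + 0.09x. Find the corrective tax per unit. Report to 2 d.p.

tax = £17.24 per unit

Social marginal benefit = demand − MEC = 201.90 - 0.54x.
Set SMB = MC: 201.90 - 0.54x = 23.88 + 0.67x → x* = 147.1240.
The Pigouvian tax equals MEC at x*: 4.00 + 0.09×147.1240 = 17.2412.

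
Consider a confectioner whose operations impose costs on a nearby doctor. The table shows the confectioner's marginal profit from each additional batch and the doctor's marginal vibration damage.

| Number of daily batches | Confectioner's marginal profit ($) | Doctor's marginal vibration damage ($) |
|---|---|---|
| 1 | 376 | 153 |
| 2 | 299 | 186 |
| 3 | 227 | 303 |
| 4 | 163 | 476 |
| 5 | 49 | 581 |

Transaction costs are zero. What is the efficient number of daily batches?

2

Bargaining reaches the level where marginal profit last exceeds marginal vibration damage.
That holds through level 2 (299 ≥ 186) but not at 3 (227 < 303).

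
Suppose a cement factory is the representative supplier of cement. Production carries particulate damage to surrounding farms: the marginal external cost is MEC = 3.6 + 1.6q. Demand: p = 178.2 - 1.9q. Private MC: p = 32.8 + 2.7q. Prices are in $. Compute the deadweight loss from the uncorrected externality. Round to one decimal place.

Market equilibrium (private): 32.8 + 2.7q = 178.2 - 1.9q → q_m = 31.6087.
Social marginal cost = private MC + MEC = 36.4 + 4.3q.
Set SMC = demand: 36.4 + 4.3q = 178.2 - 1.9q → q* = 22.8710.
The loss is the area between SMC and demand from q* to q_m; with linear curves that's a triangle of height MEC(q_m).
DWL = ½ × 8.7377 × 54.1739 = 236.6776.

DWL = $236.7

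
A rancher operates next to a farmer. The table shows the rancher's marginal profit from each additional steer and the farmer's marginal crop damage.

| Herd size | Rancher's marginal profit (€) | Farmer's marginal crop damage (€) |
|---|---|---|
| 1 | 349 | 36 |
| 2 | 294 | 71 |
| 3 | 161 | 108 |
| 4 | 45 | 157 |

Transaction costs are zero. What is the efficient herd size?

Bargaining reaches the level where marginal profit last exceeds marginal crop damage.
That holds through level 3 (161 ≥ 108) but not at 4 (45 < 157).

3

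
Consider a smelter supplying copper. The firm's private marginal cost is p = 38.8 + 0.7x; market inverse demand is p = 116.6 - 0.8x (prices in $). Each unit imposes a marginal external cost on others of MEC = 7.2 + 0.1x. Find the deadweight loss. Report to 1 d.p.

Market equilibrium (private): 38.8 + 0.7x = 116.6 - 0.8x → x_m = 51.8667.
Social marginal cost = private MC + MEC = 46.0 + 0.8x.
Set SMC = demand: 46.0 + 0.8x = 116.6 - 0.8x → x* = 44.1250.
Height of the DWL triangle at x_m is SMC(x_m) − demand(x_m) = MEC(x_m) = 12.3867.
DWL = ½ × 7.7417 × 12.3867 = 47.9471.

DWL = $47.9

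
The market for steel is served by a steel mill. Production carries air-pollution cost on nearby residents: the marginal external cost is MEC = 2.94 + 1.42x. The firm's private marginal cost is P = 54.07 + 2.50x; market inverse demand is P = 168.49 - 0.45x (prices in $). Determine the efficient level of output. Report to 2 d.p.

x* = 25.51

Social marginal cost = private MC + MEC = 57.01 + 3.92x.
Set SMC = demand: 57.01 + 3.92x = 168.49 - 0.45x → x* = 25.5103.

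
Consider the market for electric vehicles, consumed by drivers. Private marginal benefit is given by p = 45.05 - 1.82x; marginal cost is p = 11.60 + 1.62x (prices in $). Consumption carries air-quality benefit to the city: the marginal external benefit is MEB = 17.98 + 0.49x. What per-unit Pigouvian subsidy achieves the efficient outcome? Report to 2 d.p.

subsidy = $26.52 per unit

Social marginal benefit = demand + MEB = 63.03 - 1.33x.
Set SMB = MC: 63.03 - 1.33x = 11.60 + 1.62x → x* = 17.4339.
The Pigouvian subsidy equals MEB at x*: 17.98 + 0.49×17.4339 = 26.5226.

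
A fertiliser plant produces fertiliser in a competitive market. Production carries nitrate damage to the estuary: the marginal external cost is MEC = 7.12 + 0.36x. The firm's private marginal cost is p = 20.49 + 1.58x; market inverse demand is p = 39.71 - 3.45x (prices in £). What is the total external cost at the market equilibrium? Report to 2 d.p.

Market equilibrium (private): 20.49 + 1.58x = 39.71 - 3.45x → x_m = 3.8211.
Total external cost = ∫₀^{x_m} (7.12 + 0.36x) dx = 7.12×3.8211 + ½×0.36×3.8211² = 29.8344.

£29.83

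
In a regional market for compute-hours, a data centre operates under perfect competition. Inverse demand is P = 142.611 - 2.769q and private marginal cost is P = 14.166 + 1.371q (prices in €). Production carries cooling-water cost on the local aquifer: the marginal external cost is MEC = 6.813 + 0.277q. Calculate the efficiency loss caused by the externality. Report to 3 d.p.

Market equilibrium (private): 14.166 + 1.371q = 142.611 - 2.769q → q_m = 31.0254.
Social marginal cost = private MC + MEC = 20.979 + 1.648q.
Set SMC = demand: 20.979 + 1.648q = 142.611 - 2.769q → q* = 27.5372.
Height of the DWL triangle at q_m is SMC(q_m) − demand(q_m) = MEC(q_m) = 15.4070.
DWL = ½ × 3.4882 × 15.4070 = 26.8713.

DWL = €26.871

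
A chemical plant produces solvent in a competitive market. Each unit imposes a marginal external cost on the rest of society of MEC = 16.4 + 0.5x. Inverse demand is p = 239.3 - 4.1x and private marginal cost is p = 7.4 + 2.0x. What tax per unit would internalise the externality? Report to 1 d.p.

tax = 32.7 per unit

Social marginal cost = private MC + MEC = 23.8 + 2.5x.
Set SMC = demand: 23.8 + 2.5x = 239.3 - 4.1x → x* = 32.6515.
The Pigouvian tax equals MEC at x*: 16.4 + 0.5×32.6515 = 32.7258.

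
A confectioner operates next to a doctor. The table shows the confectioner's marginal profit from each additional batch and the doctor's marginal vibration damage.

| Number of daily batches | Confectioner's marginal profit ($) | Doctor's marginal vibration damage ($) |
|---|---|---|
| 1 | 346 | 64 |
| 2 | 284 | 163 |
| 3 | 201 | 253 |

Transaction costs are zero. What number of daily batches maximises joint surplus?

2

Bargaining reaches the level where marginal profit last exceeds marginal vibration damage.
That holds through level 2 (284 ≥ 163) but not at 3 (201 < 253).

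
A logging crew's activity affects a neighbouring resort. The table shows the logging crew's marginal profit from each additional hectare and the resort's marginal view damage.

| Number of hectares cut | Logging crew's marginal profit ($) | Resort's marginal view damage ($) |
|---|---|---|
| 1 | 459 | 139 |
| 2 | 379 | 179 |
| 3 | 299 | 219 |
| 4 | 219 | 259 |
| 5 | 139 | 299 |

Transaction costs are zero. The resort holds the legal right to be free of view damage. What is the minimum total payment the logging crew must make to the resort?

$537

Efficient level: marginal profit ≥ marginal view damage through level 3, so k* = 3.
With the resort holding the right, the logging crew must at least compensate total damage at k*: 139 + 179 + 219 = 537.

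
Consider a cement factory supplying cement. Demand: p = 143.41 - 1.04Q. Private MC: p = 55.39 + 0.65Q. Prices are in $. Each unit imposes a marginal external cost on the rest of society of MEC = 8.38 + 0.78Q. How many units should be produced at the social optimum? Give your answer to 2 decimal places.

Q* = 32.24

Social marginal cost = private MC + MEC = 63.77 + 1.43Q.
Set SMC = demand: 63.77 + 1.43Q = 143.41 - 1.04Q → Q* = 32.2429.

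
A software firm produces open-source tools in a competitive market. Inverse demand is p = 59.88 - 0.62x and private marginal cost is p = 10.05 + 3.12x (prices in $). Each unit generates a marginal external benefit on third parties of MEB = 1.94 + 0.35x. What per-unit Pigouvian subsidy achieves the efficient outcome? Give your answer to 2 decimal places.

subsidy = $7.28 per unit

Social marginal cost = private MC − MEB = 8.11 + 2.77x.
Set SMC = demand: 8.11 + 2.77x = 59.88 - 0.62x → x* = 15.2714.
The Pigouvian subsidy equals MEB at x*: 1.94 + 0.35×15.2714 = 7.2850.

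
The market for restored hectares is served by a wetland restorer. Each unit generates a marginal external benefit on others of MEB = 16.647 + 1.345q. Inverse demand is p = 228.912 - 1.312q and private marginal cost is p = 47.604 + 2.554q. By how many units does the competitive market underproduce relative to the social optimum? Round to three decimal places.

31.624 units

Market equilibrium (private): 47.604 + 2.554q = 228.912 - 1.312q → q_m = 46.8981.
Social marginal cost = private MC − MEB = 30.957 + 1.209q.
Set SMC = demand: 30.957 + 1.209q = 228.912 - 1.312q → q* = 78.5224.
Gap = |46.8981 − 78.5224| = 31.6243.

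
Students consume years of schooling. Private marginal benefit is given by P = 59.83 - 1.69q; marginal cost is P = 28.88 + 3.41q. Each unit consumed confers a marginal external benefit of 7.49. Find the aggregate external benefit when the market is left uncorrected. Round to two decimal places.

Market equilibrium (private): 28.88 + 3.41q = 59.83 - 1.69q → q_m = 6.0686.
Total external benefit = MEB × q_m = 7.49 × 6.0686 = 45.4538.

45.45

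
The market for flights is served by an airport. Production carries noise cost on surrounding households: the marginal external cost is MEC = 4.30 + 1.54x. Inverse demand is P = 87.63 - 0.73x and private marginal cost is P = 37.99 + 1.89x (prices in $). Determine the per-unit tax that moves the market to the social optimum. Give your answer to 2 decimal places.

Social marginal cost = private MC + MEC = 42.29 + 3.43x.
Set SMC = demand: 42.29 + 3.43x = 87.63 - 0.73x → x* = 10.8990.
The Pigouvian tax equals MEC at x*: 4.30 + 1.54×10.8990 = 21.0845.

tax = $21.08 per unit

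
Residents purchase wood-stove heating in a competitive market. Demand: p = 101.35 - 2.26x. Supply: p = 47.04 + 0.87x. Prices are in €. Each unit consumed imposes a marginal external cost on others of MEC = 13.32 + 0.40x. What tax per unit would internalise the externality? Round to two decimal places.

tax = €17.96 per unit

Social marginal benefit = demand − MEC = 88.03 - 2.66x.
Set SMB = MC: 88.03 - 2.66x = 47.04 + 0.87x → x* = 11.6119.
The Pigouvian tax equals MEC at x*: 13.32 + 0.40×11.6119 = 17.9648.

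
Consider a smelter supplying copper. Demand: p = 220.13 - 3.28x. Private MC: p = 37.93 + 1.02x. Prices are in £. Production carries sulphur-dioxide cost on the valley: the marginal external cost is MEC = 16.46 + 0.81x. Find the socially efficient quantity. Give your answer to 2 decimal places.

Social marginal cost = private MC + MEC = 54.39 + 1.83x.
Set SMC = demand: 54.39 + 1.83x = 220.13 - 3.28x → x* = 32.4344.

x* = 32.43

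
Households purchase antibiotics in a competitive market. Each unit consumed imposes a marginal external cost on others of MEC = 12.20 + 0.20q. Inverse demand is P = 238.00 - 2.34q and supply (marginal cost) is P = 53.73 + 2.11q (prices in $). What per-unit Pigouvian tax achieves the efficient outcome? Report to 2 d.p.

tax = $19.60 per unit

Social marginal benefit = demand − MEC = 225.80 - 2.54q.
Set SMB = MC: 225.80 - 2.54q = 53.73 + 2.11q → q* = 37.0043.
The Pigouvian tax equals MEC at q*: 12.20 + 0.20×37.0043 = 19.6009.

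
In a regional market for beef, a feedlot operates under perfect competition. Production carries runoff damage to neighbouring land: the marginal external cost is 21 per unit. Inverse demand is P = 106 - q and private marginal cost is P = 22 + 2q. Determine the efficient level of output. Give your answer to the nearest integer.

q* = 21

Social marginal cost = private MC + MEC = 43 + 2q.
Set SMC = demand: 43 + 2q = 106 - q → q* = 21.0000.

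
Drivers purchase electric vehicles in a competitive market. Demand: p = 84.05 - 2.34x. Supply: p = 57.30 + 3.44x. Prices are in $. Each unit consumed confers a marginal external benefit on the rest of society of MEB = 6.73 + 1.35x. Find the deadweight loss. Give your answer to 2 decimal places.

DWL = $19.01

Market equilibrium (private): 57.30 + 3.44x = 84.05 - 2.34x → x_m = 4.6280.
Social marginal benefit = demand + MEB = 90.78 - 0.99x.
Set SMB = MC: 90.78 - 0.99x = 57.30 + 3.44x → x* = 7.5576.
Height of the DWL triangle at x_m is SMB(x_m) − MC(x_m) = MEB(x_m) = 12.9778.
DWL = ½ × 2.9296 × 12.9778 = 19.0099.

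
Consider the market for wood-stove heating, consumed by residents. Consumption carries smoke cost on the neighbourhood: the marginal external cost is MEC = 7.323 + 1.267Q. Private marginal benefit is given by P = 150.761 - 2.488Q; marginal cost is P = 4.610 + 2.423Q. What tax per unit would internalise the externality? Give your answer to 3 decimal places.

Social marginal benefit = demand − MEC = 143.438 - 3.755Q.
Set SMB = MC: 143.438 - 3.755Q = 4.610 + 2.423Q → Q* = 22.4713.
The Pigouvian tax equals MEC at Q*: 7.323 + 1.267×22.4713 = 35.7941.

tax = 35.794 per unit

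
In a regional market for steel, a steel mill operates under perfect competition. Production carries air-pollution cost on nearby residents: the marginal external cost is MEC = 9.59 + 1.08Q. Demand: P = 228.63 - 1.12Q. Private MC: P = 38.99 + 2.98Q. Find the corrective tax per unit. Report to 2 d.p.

Social marginal cost = private MC + MEC = 48.58 + 4.06Q.
Set SMC = demand: 48.58 + 4.06Q = 228.63 - 1.12Q → Q* = 34.7587.
The Pigouvian tax equals MEC at Q*: 9.59 + 1.08×34.7587 = 47.1294.

tax = 47.13 per unit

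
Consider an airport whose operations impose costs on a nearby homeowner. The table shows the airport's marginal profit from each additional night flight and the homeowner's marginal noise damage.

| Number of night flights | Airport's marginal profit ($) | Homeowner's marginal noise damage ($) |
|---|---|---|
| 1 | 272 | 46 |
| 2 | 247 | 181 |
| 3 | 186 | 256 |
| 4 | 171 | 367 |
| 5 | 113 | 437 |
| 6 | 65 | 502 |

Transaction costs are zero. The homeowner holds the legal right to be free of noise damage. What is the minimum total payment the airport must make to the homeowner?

Efficient level: marginal profit ≥ marginal noise damage through level 2, so k* = 2.
With the homeowner holding the right, the airport must at least compensate total damage at k*: 46 + 181 = 227.

$227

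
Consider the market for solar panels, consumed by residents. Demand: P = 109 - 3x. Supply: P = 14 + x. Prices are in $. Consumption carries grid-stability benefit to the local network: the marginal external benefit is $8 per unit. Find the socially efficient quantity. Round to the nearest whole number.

x* = 26

Social marginal benefit = demand + MEB = 117 - 3x.
Set SMB = MC: 117 - 3x = 14 + x → x* = 25.7500.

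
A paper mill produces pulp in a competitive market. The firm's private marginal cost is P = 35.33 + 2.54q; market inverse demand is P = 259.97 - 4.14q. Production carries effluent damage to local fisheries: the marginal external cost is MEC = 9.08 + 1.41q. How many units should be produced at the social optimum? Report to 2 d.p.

Social marginal cost = private MC + MEC = 44.41 + 3.95q.
Set SMC = demand: 44.41 + 3.95q = 259.97 - 4.14q → q* = 26.6452.

q* = 26.65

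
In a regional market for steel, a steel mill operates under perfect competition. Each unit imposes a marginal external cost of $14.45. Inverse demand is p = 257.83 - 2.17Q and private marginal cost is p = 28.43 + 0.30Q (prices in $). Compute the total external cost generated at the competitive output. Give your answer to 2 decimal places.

$1342.04

Market equilibrium (private): 28.43 + 0.30Q = 257.83 - 2.17Q → Q_m = 92.8745.
Total external cost = MEC × Q_m = 14.45 × 92.8745 = 1342.0365.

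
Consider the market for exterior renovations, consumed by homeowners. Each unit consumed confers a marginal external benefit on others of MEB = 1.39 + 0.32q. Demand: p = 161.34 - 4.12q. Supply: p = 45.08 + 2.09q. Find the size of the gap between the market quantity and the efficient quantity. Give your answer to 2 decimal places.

1.25 units

Market equilibrium (private): 45.08 + 2.09q = 161.34 - 4.12q → q_m = 18.7214.
Social marginal benefit = demand + MEB = 162.73 - 3.80q.
Set SMB = MC: 162.73 - 3.80q = 45.08 + 2.09q → q* = 19.9745.
Gap = |18.7214 − 19.9745| = 1.2531.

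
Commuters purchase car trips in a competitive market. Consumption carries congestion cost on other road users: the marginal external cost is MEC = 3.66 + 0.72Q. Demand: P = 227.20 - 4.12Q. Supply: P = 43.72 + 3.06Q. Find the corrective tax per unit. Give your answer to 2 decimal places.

Social marginal benefit = demand − MEC = 223.54 - 4.84Q.
Set SMB = MC: 223.54 - 4.84Q = 43.72 + 3.06Q → Q* = 22.7620.
The Pigouvian tax equals MEC at Q*: 3.66 + 0.72×22.7620 = 20.0486.

tax = 20.05 per unit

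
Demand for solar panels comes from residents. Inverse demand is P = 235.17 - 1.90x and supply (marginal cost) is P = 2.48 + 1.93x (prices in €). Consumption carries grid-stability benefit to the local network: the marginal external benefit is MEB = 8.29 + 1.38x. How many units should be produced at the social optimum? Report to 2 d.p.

Social marginal benefit = demand + MEB = 243.46 - 0.52x.
Set SMB = MC: 243.46 - 0.52x = 2.48 + 1.93x → x* = 98.3592.

x* = 98.36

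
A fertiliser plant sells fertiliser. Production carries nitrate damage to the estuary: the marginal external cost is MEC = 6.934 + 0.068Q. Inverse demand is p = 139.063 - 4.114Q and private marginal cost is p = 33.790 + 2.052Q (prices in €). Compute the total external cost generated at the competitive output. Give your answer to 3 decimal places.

€128.296

Market equilibrium (private): 33.790 + 2.052Q = 139.063 - 4.114Q → Q_m = 17.0731.
Total external cost = ∫₀^{Q_m} (6.934 + 0.068Q) dQ = 6.934×17.0731 + ½×0.068×17.0731² = 128.2956.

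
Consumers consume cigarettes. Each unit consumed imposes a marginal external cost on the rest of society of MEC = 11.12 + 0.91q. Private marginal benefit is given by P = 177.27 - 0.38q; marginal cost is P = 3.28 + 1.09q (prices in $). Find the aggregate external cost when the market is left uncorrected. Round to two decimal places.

$7690.36

Market equilibrium (private): 3.28 + 1.09q = 177.27 - 0.38q → q_m = 118.3605.
Total external cost = ∫₀^{q_m} (11.12 + 0.91q) dq = 11.12×118.3605 + ½×0.91×118.3605² = 7690.3584.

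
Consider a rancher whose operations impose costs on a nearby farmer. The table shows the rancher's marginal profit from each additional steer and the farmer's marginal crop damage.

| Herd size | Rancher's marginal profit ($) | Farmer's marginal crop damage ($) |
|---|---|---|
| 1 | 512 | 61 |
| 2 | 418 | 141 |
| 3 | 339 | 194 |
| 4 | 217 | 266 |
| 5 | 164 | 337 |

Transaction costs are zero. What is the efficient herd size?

3

Bargaining reaches the level where marginal profit last exceeds marginal crop damage.
That holds through level 3 (339 ≥ 194) but not at 4 (217 < 266).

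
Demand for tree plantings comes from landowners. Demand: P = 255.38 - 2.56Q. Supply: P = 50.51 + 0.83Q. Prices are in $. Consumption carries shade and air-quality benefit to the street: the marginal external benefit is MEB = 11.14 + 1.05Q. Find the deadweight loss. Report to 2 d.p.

DWL = $1188.99

Market equilibrium (private): 50.51 + 0.83Q = 255.38 - 2.56Q → Q_m = 60.4336.
Social marginal benefit = demand + MEB = 266.52 - 1.51Q.
Set SMB = MC: 266.52 - 1.51Q = 50.51 + 0.83Q → Q* = 92.3120.
Height of the DWL triangle at Q_m is SMB(Q_m) − MC(Q_m) = MEB(Q_m) = 74.5953.
DWL = ½ × 31.8784 × 74.5953 = 1188.9894.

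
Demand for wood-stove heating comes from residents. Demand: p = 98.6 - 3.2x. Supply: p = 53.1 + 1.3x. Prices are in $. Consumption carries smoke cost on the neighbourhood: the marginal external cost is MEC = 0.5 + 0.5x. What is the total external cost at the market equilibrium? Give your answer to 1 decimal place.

Market equilibrium (private): 53.1 + 1.3x = 98.6 - 3.2x → x_m = 10.1111.
Total external cost = ∫₀^{x_m} (0.5 + 0.5x) dx = 0.5×10.1111 + ½×0.5×10.1111² = 30.6141.

$30.6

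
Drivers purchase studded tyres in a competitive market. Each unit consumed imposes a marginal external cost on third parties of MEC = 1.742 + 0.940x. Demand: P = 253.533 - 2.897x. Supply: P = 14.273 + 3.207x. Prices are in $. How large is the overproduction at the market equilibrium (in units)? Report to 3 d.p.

Market equilibrium (private): 14.273 + 3.207x = 253.533 - 2.897x → x_m = 39.1972.
Social marginal benefit = demand − MEC = 251.791 - 3.837x.
Set SMB = MC: 251.791 - 3.837x = 14.273 + 3.207x → x* = 33.7192.
Gap = |39.1972 − 33.7192| = 5.4780.

5.478 units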